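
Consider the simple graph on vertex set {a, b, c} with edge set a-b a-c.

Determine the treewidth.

1

A width-1 tree decomposition is:
Bags: B1 = {a, c}  B2 = {a, b}
Tree: B1–B2
Each bag holds 2 vertices, so the decomposition has width 1, which upper-bounds the treewidth. G has an edge, so its treewidth is at least 1. Therefore the treewidth is 1.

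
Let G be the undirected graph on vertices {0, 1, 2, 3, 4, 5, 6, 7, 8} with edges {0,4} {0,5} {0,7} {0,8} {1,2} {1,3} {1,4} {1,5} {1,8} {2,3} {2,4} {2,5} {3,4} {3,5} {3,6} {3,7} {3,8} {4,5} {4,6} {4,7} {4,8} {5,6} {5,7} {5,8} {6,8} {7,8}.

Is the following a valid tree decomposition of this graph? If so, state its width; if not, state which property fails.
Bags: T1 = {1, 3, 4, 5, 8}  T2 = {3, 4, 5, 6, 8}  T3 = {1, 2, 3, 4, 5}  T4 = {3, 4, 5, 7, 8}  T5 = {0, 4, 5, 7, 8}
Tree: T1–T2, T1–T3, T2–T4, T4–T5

Yes; width 4.

Every vertex of G appears in some bag (union = {0, 1, 2, 3, 4, 5, 6, 7, 8}); every edge is covered by a bag; and for each vertex v the set of bags containing v is connected in the bag tree. The decomposition is therefore valid. The largest bag has 5 vertices, so the width is 4.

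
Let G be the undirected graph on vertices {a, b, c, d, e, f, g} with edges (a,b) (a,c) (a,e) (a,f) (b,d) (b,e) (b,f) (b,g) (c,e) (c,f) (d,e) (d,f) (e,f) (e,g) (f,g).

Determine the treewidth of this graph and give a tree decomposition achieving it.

Treewidth 3.
One such decomposition:
Bags: B1 = {b, d, e, f}  B2 = {a, b, e, f}  B3 = {a, c, e, f}  B4 = {b, e, f, g}
Tree: B1–B2, B2–B3, B1–B4

Every bag has size at most 4, so the width is 4 − 1 = 3 and tw(G) ≤ 3. For the lower bound, the 4 vertices {a, c, e, f} are pairwise adjacent, and any tree decomposition puts a clique entirely inside one bag — forcing width ≥ 3. The upper and lower bounds meet at 3, so that is the treewidth.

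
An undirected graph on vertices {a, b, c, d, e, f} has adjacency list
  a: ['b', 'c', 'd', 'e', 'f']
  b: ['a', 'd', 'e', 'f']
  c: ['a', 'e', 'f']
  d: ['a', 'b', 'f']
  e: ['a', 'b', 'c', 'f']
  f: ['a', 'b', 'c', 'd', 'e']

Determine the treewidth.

3

A width-3 tree decomposition is:
Bags: B1 = {a, b, e, f}  B2 = {a, c, e, f}  B3 = {a, b, d, f}
Tree: B1–B2, B1–B3
Each bag holds 4 vertices, so the decomposition has width 3, which upper-bounds the treewidth. For the lower bound, the 4 vertices {a, b, d, f} are pairwise adjacent, and any tree decomposition puts a clique entirely inside one bag — forcing width ≥ 3. Combining the bounds, tw(G) = 3.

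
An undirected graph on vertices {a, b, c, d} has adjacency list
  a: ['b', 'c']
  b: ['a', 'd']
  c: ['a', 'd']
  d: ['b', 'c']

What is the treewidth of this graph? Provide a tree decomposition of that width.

Treewidth 2.
Bags: B1 = {a, b, c}  B2 = {b, c, d}
Tree: B1–B2

Every bag has size at most 3, so the width is 3 − 1 = 2 and tw(G) ≤ 2. Since c–a–b–d–c is a cycle in G, G is not acyclic. Forests are exactly the graphs of treewidth ≤ 1, so tw(G) ≥ 2. The upper and lower bounds meet at 2, so that is the treewidth.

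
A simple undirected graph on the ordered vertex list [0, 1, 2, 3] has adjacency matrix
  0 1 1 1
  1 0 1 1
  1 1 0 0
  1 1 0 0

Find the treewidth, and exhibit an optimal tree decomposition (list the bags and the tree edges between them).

Every bag has size at most 3, so the width is 3 − 1 = 2 and tw(G) ≤ 2. For the lower bound, the 3 vertices {0, 1, 2} are pairwise adjacent, and any tree decomposition puts a clique entirely inside one bag — forcing width ≥ 2. The upper and lower bounds meet at 2, so that is the treewidth.

Treewidth 2.
Bags: B1 = {0, 1, 3}  B2 = {0, 1, 2}
Tree: B1–B2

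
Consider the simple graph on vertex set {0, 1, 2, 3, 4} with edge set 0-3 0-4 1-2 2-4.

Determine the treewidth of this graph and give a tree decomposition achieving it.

Treewidth 1.
One optimal decomposition is:
Bags: B1 = {1, 2}  B2 = {2, 4}  B3 = {0, 4}  B4 = {0, 3}
Tree: B1–B2, B2–B3, B3–B4

Each bag holds 2 vertices, so the decomposition has width 1, which upper-bounds the treewidth. Since G has at least one edge (e.g. 1–2), it is not an edgeless graph, so tw(G) ≥ 1. The upper and lower bounds meet at 1, so that is the treewidth.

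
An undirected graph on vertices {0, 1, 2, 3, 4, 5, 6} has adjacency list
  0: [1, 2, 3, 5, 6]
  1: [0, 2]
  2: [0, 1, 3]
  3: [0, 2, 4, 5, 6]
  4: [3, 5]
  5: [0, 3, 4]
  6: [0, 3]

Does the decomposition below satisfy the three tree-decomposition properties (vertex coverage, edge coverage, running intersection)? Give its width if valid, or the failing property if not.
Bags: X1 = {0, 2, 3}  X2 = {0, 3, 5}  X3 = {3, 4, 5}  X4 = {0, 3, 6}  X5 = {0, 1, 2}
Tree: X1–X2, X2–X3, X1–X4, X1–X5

Checking the three conditions: (i) the bags cover all of {0, 1, 2, 3, 4, 5, 6}; (ii) for each edge, some bag contains both endpoints; (iii) the bags containing any fixed vertex form a subtree. All hold, so the decomposition is valid with width 3 − 1 = 2.

Yes; width 2.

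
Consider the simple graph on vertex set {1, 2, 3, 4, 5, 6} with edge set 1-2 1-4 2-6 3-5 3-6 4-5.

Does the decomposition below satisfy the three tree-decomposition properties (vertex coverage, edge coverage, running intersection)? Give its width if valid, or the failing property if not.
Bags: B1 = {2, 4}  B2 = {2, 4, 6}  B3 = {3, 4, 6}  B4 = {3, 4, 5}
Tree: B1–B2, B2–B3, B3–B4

A tree decomposition must satisfy three properties: every vertex lies in some bag; for every edge, both endpoints lie together in some bag; and for every vertex, the bags containing it form a connected subtree. Here vertex 1 appears in no bag, so the decomposition is invalid.

No — vertex 1 appears in no bag.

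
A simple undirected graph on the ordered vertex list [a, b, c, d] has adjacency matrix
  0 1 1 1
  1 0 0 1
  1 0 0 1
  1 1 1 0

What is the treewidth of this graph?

A width-2 tree decomposition is:
Bags: B1 = {a, b, d}  B2 = {a, c, d}
Tree: B1–B2
The largest bag has 3 vertices, giving width 2; this decomposition certifies tw(G) ≤ 2. For the lower bound, the 3 vertices {a, c, d} are pairwise adjacent, and any tree decomposition puts a clique entirely inside one bag — forcing width ≥ 2. The upper and lower bounds meet at 2, so that is the treewidth.

2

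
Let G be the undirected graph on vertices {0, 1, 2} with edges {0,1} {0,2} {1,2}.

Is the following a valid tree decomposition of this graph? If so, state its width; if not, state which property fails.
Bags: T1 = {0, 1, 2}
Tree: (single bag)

Vertex coverage: the bags together contain {0, 1, 2}, the full vertex set. Edge coverage: each edge of G has both endpoints in at least one bag. Running intersection: for every vertex, the bags containing it form a connected subtree. All three properties hold, so this is a valid tree decomposition of width max|bag| − 1 = 2, and hence tw(G) ≤ 2.

Yes; width 2.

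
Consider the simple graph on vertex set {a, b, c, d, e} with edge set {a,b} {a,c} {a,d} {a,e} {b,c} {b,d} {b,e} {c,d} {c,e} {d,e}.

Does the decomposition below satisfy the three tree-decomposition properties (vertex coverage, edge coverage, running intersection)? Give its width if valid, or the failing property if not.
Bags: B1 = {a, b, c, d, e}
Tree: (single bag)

Checking the three conditions: (i) the bags cover all of {a, b, c, d, e}; (ii) for each edge, some bag contains both endpoints; (iii) the bags containing any fixed vertex form a subtree. All hold, so the decomposition is valid with width 5 − 1 = 4.

Yes; width 4.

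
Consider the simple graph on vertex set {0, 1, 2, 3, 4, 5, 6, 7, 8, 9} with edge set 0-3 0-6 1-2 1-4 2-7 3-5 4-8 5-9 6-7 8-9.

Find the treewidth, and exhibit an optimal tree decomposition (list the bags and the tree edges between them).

Treewidth 2.
Bags: B1 = {2, 6, 7}  B2 = {0, 2, 6}  B3 = {0, 2, 3}  B4 = {2, 3, 5}  B5 = {2, 5, 9}  B6 = {2, 8, 9}  B7 = {2, 4, 8}  B8 = {1, 2, 4}
Tree: B1–B2, B2–B3, B3–B4, B4–B5, B5–B6, B6–B7, B7–B8

Each bag holds 3 vertices, so the decomposition has width 2, which upper-bounds the treewidth. Since 2–7–6–0–3–5–9–8–4–1–2 is a cycle in G, G is not acyclic. Forests are exactly the graphs of treewidth ≤ 1, so tw(G) ≥ 2. The upper and lower bounds meet at 2, so that is the treewidth.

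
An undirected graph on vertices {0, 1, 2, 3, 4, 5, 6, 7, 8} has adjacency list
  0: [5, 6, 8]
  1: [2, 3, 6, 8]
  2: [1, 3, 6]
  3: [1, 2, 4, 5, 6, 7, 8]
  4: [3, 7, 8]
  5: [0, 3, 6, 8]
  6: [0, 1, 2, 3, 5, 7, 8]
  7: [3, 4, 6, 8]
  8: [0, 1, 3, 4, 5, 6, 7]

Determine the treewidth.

3

A width-3 tree decomposition is:
Bags: B1 = {0, 5, 6, 8}  B2 = {3, 5, 6, 8}  B3 = {1, 3, 6, 8}  B4 = {3, 6, 7, 8}  B5 = {3, 4, 7, 8}  B6 = {1, 2, 3, 6}
Tree: B1–B2, B2–B3, B2–B4, B4–B5, B3–B6
Every bag has size at most 4, so the width is 4 − 1 = 3 and tw(G) ≤ 3. For the lower bound, the 4 vertices {0, 5, 6, 8} are pairwise adjacent, and any tree decomposition puts a clique entirely inside one bag — forcing width ≥ 3. Therefore the treewidth is 3.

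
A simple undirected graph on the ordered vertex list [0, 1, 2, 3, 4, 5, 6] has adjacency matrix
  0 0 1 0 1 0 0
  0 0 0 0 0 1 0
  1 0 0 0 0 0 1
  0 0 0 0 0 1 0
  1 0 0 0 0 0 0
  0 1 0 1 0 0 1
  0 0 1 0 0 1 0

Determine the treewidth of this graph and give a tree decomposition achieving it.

The largest bag has 2 vertices, giving width 1; this decomposition certifies tw(G) ≤ 1. Any graph with an edge has treewidth ≥ 1, and G has the edge 0–2. Combining the bounds, tw(G) = 1.

Treewidth 1.
Bags: B1 = {0, 2}  B2 = {2, 6}  B3 = {5, 6}  B4 = {0, 4}  B5 = {1, 5}  B6 = {3, 5}
Tree: B1–B2, B2–B3, B1–B4, B3–B5, B5–B6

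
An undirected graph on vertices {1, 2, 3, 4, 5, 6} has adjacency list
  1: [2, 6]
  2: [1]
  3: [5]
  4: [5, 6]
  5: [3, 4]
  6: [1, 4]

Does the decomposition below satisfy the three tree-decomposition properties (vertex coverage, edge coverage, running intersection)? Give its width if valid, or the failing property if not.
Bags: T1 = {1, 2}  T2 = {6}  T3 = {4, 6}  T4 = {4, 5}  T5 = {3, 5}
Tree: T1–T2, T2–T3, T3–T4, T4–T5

No — edge (1,6) lies in no bag.

A tree decomposition must satisfy three properties: every vertex lies in some bag; for every edge, both endpoints lie together in some bag; and for every vertex, the bags containing it form a connected subtree. Here edge (1,6) lies in no bag, so the decomposition is invalid.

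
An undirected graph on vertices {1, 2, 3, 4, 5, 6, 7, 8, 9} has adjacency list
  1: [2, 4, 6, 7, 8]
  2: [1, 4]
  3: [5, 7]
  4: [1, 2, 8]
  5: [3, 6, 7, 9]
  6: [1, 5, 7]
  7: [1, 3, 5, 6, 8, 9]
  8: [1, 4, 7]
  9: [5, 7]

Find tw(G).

2

A width-2 tree decomposition is:
Bags: B1 = {3, 5, 7}  B2 = {5, 6, 7}  B3 = {1, 6, 7}  B4 = {5, 7, 9}  B5 = {1, 7, 8}  B6 = {1, 4, 8}  B7 = {1, 2, 4}
Tree: B1–B2, B2–B3, B2–B4, B3–B5, B5–B6, B6–B7
Every bag has size at most 3, so the width is 3 − 1 = 2 and tw(G) ≤ 2. Conversely, {1, 2, 4} is a clique of size 3, and the vertices of any clique must share a bag in every tree decomposition; so some bag has ≥ 3 vertices and tw(G) ≥ 2. Hence tw(G) = 2 exactly.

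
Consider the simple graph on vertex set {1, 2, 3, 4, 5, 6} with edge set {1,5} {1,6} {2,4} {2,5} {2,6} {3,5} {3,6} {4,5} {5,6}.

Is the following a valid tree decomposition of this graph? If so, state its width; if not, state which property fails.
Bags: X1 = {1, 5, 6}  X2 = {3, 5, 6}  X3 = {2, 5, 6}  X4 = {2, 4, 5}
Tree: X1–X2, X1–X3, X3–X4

Yes; width 2.

Every vertex of G appears in some bag (union = {1, 2, 3, 4, 5, 6}); every edge is covered by a bag; and for each vertex v the set of bags containing v is connected in the bag tree. The decomposition is therefore valid. The largest bag has 3 vertices, so the width is 2.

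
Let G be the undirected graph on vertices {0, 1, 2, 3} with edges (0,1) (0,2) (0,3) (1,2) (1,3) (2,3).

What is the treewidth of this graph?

3

A width-3 tree decomposition is:
Bags: B1 = {0, 1, 2, 3}
Tree: (single bag)
With just one bag of size 4, the width is 4 − 1 = 3, so tw(G) ≤ 3. For the lower bound, the 4 vertices {0, 1, 2, 3} are pairwise adjacent, and any tree decomposition puts a clique entirely inside one bag — forcing width ≥ 3. Hence tw(G) = 3 exactly.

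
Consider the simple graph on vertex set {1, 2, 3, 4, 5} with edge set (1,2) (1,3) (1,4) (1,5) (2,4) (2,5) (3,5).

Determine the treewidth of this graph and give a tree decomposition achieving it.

The largest bag has 3 vertices, giving width 2; this decomposition certifies tw(G) ≤ 2. Conversely, {1, 2, 4} is a clique of size 3, and the vertices of any clique must share a bag in every tree decomposition; so some bag has ≥ 3 vertices and tw(G) ≥ 2. Hence tw(G) = 2 exactly.

Treewidth 2.
One such decomposition:
Bags: B1 = {1, 2, 4}  B2 = {1, 2, 5}  B3 = {1, 3, 5}
Tree: B1–B2, B2–B3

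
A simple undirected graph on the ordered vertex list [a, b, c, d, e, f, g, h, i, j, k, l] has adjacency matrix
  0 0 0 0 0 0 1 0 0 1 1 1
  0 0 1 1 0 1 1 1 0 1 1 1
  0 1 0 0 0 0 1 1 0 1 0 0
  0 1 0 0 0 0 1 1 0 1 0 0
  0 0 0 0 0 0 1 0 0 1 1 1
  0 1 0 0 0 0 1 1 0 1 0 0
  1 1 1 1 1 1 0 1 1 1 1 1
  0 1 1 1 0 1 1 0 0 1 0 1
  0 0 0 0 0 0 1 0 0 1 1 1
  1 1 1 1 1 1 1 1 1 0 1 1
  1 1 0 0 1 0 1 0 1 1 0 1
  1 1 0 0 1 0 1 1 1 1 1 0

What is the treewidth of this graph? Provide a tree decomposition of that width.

The largest bag has 5 vertices, giving width 4; this decomposition certifies tw(G) ≤ 4. Conversely, {e, g, j, k, l} is a clique of size 5, and the vertices of any clique must share a bag in every tree decomposition; so some bag has ≥ 5 vertices and tw(G) ≥ 4. The upper and lower bounds meet at 4, so that is the treewidth.

Treewidth 4.
Bags: B1 = {a, g, j, k, l}  B2 = {b, g, j, k, l}  B3 = {b, g, h, j, l}  B4 = {b, d, g, h, j}  B5 = {g, i, j, k, l}  B6 = {b, f, g, h, j}  B7 = {e, g, j, k, l}  B8 = {b, c, g, h, j}
Tree: B1–B2, B2–B3, B3–B4, B1–B5, B3–B6, B2–B7, B4–B8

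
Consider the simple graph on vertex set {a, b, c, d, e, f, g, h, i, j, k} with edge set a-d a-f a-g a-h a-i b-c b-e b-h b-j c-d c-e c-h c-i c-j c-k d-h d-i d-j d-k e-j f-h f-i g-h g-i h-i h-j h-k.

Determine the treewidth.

A width-3 tree decomposition is:
Bags: B1 = {a, g, h, i}  B2 = {a, d, h, i}  B3 = {a, f, h, i}  B4 = {c, d, h, i}  B5 = {c, d, h, j}  B6 = {b, c, h, j}  B7 = {b, c, e, j}  B8 = {c, d, h, k}
Tree: B1–B2, B2–B3, B2–B4, B4–B5, B5–B6, B6–B7, B5–B8
Every bag has size at most 4, so the width is 4 − 1 = 3 and tw(G) ≤ 3. For the lower bound, the 4 vertices {b, c, e, j} are pairwise adjacent, and any tree decomposition puts a clique entirely inside one bag — forcing width ≥ 3. Hence tw(G) = 3 exactly.

3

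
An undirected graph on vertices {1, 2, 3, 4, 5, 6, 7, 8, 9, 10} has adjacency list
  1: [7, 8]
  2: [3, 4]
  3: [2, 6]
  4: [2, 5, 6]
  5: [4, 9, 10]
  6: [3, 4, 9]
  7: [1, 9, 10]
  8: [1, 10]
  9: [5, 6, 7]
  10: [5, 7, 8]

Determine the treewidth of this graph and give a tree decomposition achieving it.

Treewidth 2.
One optimal decomposition is:
Bags: B1 = {1, 8, 10}  B2 = {1, 7, 10}  B3 = {5, 7, 10}  B4 = {5, 7, 9}  B5 = {4, 5, 9}  B6 = {4, 6, 9}  B7 = {2, 4, 6}  B8 = {2, 3, 6}
Tree: B1–B2, B2–B3, B3–B4, B4–B5, B5–B6, B6–B7, B7–B8

Every bag has size at most 3, so the width is 3 − 1 = 2 and tw(G) ≤ 2. Since 8–1–7–10–8 is a cycle in G, G is not acyclic. Forests are exactly the graphs of treewidth ≤ 1, so tw(G) ≥ 2. Therefore the treewidth is 2.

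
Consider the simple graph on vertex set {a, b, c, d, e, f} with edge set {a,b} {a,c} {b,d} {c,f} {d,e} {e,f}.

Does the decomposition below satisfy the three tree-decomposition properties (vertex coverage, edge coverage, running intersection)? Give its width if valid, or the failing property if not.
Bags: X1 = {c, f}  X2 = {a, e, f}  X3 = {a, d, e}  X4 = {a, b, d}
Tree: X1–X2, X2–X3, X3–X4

A tree decomposition must satisfy three properties: every vertex lies in some bag; for every edge, both endpoints lie together in some bag; and for every vertex, the bags containing it form a connected subtree. Here edge (a,c) lies in no bag, so the decomposition is invalid.

No — edge (a,c) lies in no bag.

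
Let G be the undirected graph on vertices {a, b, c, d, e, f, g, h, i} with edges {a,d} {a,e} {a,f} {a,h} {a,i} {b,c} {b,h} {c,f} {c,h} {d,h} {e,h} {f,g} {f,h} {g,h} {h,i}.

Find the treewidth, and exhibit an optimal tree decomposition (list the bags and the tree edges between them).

Treewidth 2.
One optimal decomposition is:
Bags: B1 = {a, f, h}  B2 = {c, f, h}  B3 = {f, g, h}  B4 = {a, h, i}  B5 = {a, d, h}  B6 = {b, c, h}  B7 = {a, e, h}
Tree: B1–B2, B2–B3, B1–B4, B4–B5, B2–B6, B5–B7

The largest bag has 3 vertices, giving width 2; this decomposition certifies tw(G) ≤ 2. On the other hand G contains the 3-clique {f, g, h}. A clique must lie in a single bag of any decomposition, so no decomposition can have width below 2. Combining the bounds, tw(G) = 2.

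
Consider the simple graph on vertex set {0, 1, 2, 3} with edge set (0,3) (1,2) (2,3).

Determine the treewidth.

1

A width-1 tree decomposition is:
Bags: B1 = {2, 3}  B2 = {1, 2}  B3 = {0, 3}
Tree: B1–B2, B1–B3
Every bag has size at most 2, so the width is 2 − 1 = 1 and tw(G) ≤ 1. Since G has at least one edge (e.g. 2–3), it is not an edgeless graph, so tw(G) ≥ 1. Hence tw(G) = 1 exactly.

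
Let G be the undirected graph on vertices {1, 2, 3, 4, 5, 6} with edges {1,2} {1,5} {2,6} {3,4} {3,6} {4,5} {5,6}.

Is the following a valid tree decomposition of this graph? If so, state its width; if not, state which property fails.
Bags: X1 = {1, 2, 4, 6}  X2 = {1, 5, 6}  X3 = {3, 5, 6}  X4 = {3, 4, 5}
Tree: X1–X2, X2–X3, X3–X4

No — bags containing vertex 4 are not connected in the tree.

A tree decomposition must satisfy three properties: every vertex lies in some bag; for every edge, both endpoints lie together in some bag; and for every vertex, the bags containing it form a connected subtree. Here bags containing vertex 4 are not connected in the tree, so the decomposition is invalid.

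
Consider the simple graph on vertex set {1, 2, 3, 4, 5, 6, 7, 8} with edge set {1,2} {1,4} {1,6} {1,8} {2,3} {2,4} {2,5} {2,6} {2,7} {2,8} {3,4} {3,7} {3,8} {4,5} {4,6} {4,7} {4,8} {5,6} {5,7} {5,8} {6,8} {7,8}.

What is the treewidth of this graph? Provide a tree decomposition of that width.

Treewidth 4.
One such decomposition:
Bags: B1 = {1, 2, 4, 6, 8}  B2 = {2, 4, 5, 6, 8}  B3 = {2, 4, 5, 7, 8}  B4 = {2, 3, 4, 7, 8}
Tree: B1–B2, B2–B3, B3–B4

Each bag holds 5 vertices, so the decomposition has width 4, which upper-bounds the treewidth. For the lower bound, the 5 vertices {1, 2, 4, 6, 8} are pairwise adjacent, and any tree decomposition puts a clique entirely inside one bag — forcing width ≥ 4. The upper and lower bounds meet at 4, so that is the treewidth.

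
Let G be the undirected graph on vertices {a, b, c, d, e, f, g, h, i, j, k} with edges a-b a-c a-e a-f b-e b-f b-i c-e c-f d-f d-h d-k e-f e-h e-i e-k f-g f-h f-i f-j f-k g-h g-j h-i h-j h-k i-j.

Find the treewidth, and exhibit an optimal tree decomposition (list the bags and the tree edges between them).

The largest bag has 4 vertices, giving width 3; this decomposition certifies tw(G) ≤ 3. On the other hand G contains the 4-clique {f, g, h, j}. A clique must lie in a single bag of any decomposition, so no decomposition can have width below 3. Combining the bounds, tw(G) = 3.

Treewidth 3.
One such decomposition:
Bags: B1 = {e, f, h, i}  B2 = {b, e, f, i}  B3 = {f, h, i, j}  B4 = {e, f, h, k}  B5 = {d, f, h, k}  B6 = {f, g, h, j}  B7 = {a, b, e, f}  B8 = {a, c, e, f}
Tree: B1–B2, B1–B3, B1–B4, B4–B5, B3–B6, B2–B7, B7–B8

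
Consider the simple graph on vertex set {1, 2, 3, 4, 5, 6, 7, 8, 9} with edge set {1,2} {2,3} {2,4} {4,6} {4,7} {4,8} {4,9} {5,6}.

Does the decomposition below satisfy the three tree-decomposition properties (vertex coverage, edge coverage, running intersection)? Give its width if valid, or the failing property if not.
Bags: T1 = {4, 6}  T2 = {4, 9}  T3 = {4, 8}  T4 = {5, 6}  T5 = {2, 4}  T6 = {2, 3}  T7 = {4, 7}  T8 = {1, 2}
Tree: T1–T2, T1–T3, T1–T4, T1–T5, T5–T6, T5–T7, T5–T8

Every vertex of G appears in some bag (union = {1, 2, 3, 4, 5, 6, 7, 8, 9}); every edge is covered by a bag; and for each vertex v the set of bags containing v is connected in the bag tree. The decomposition is therefore valid. The largest bag has 2 vertices, so the width is 1.

Yes; width 1.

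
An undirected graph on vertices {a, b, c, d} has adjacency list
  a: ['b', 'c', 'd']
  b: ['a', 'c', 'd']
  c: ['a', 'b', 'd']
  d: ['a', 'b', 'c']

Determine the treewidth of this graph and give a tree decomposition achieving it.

Treewidth 3.
One such decomposition:
Bags: B1 = {a, b, c, d}
Tree: (single bag)

A single bag containing all 4 vertices is trivially a valid decomposition of width 3. For the lower bound, the 4 vertices {a, b, c, d} are pairwise adjacent, and any tree decomposition puts a clique entirely inside one bag — forcing width ≥ 3. Therefore the treewidth is 3.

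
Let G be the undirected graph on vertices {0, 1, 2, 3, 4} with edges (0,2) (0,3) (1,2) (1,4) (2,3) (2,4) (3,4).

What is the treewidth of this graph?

2

A width-2 tree decomposition is:
Bags: B1 = {1, 2, 4}  B2 = {2, 3, 4}  B3 = {0, 2, 3}
Tree: B1–B2, B2–B3
Each bag holds 3 vertices, so the decomposition has width 2, which upper-bounds the treewidth. On the other hand G contains the 3-clique {1, 2, 4}. A clique must lie in a single bag of any decomposition, so no decomposition can have width below 2. Combining the bounds, tw(G) = 2.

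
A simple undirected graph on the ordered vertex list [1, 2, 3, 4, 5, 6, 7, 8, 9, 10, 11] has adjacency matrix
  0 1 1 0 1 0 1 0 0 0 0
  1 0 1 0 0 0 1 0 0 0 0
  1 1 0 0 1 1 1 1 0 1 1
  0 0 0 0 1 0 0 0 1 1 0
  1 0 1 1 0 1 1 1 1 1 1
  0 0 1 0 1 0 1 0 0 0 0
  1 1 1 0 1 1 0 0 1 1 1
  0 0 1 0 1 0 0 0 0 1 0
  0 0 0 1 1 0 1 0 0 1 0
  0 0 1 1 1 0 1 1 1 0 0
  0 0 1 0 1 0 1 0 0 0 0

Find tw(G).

A width-3 tree decomposition is:
Bags: B1 = {1, 3, 5, 7}  B2 = {3, 5, 7, 10}  B3 = {3, 5, 7, 11}  B4 = {3, 5, 8, 10}  B5 = {1, 2, 3, 7}  B6 = {3, 5, 6, 7}  B7 = {5, 7, 9, 10}  B8 = {4, 5, 9, 10}
Tree: B1–B2, B1–B3, B2–B4, B1–B5, B3–B6, B2–B7, B7–B8
The largest bag has 4 vertices, giving width 3; this decomposition certifies tw(G) ≤ 3. Conversely, {1, 2, 3, 7} is a clique of size 4, and the vertices of any clique must share a bag in every tree decomposition; so some bag has ≥ 4 vertices and tw(G) ≥ 3. Combining the bounds, tw(G) = 3.

3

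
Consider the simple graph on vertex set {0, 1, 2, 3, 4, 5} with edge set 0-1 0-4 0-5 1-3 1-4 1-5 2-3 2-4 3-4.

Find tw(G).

A width-2 tree decomposition is:
Bags: B1 = {0, 1, 4}  B2 = {0, 1, 5}  B3 = {1, 3, 4}  B4 = {2, 3, 4}
Tree: B1–B2, B1–B3, B3–B4
The largest bag has 3 vertices, giving width 2; this decomposition certifies tw(G) ≤ 2. Conversely, {0, 1, 4} is a clique of size 3, and the vertices of any clique must share a bag in every tree decomposition; so some bag has ≥ 3 vertices and tw(G) ≥ 2. Therefore the treewidth is 2.

2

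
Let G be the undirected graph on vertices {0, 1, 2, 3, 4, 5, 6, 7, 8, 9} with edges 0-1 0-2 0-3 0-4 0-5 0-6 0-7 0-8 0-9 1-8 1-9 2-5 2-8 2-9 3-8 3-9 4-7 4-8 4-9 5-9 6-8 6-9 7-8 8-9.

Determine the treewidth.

3

A width-3 tree decomposition is:
Bags: B1 = {0, 4, 8, 9}  B2 = {0, 1, 8, 9}  B3 = {0, 3, 8, 9}  B4 = {0, 6, 8, 9}  B5 = {0, 4, 7, 8}  B6 = {0, 2, 8, 9}  B7 = {0, 2, 5, 9}
Tree: B1–B2, B2–B3, B1–B4, B1–B5, B2–B6, B6–B7
The largest bag has 4 vertices, giving width 3; this decomposition certifies tw(G) ≤ 3. Conversely, {0, 1, 8, 9} is a clique of size 4, and the vertices of any clique must share a bag in every tree decomposition; so some bag has ≥ 4 vertices and tw(G) ≥ 3. The upper and lower bounds meet at 3, so that is the treewidth.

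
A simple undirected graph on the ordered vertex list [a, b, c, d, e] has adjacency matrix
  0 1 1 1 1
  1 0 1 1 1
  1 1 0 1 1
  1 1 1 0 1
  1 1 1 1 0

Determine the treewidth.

A width-4 tree decomposition is:
Bags: B1 = {a, b, c, d, e}
Tree: (single bag)
With just one bag of size 5, the width is 5 − 1 = 4, so tw(G) ≤ 4. On the other hand G contains the 5-clique {a, b, c, d, e}. A clique must lie in a single bag of any decomposition, so no decomposition can have width below 4. The upper and lower bounds meet at 4, so that is the treewidth.

4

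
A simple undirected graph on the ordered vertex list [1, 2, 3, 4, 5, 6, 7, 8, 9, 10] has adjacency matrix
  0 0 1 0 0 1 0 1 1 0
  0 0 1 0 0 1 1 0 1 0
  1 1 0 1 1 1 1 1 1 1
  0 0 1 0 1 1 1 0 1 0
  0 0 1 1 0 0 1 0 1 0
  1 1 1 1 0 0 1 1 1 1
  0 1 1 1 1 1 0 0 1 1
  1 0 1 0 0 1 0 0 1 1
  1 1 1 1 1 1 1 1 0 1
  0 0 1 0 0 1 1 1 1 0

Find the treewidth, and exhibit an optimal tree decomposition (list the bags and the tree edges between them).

Each bag holds 5 vertices, so the decomposition has width 4, which upper-bounds the treewidth. On the other hand G contains the 5-clique {3, 4, 5, 7, 9}. A clique must lie in a single bag of any decomposition, so no decomposition can have width below 4. Hence tw(G) = 4 exactly.

Treewidth 4.
One optimal decomposition is:
Bags: B1 = {3, 6, 8, 9, 10}  B2 = {3, 6, 7, 9, 10}  B3 = {3, 4, 6, 7, 9}  B4 = {2, 3, 6, 7, 9}  B5 = {1, 3, 6, 8, 9}  B6 = {3, 4, 5, 7, 9}
Tree: B1–B2, B2–B3, B3–B4, B1–B5, B3–B6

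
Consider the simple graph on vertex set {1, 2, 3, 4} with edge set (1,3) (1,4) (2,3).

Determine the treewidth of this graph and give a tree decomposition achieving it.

Treewidth 1.
One such decomposition:
Bags: B1 = {1, 3}  B2 = {1, 4}  B3 = {2, 3}
Tree: B1–B2, B1–B3

Every bag has size at most 2, so the width is 2 − 1 = 1 and tw(G) ≤ 1. Since G has at least one edge (e.g. 1–3), it is not an edgeless graph, so tw(G) ≥ 1. Hence tw(G) = 1 exactly.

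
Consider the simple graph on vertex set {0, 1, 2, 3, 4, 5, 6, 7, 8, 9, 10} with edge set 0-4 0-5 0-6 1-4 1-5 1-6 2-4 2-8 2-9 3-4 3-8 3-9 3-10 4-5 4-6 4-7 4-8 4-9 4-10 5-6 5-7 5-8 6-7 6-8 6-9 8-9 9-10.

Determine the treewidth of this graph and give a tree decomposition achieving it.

The largest bag has 4 vertices, giving width 3; this decomposition certifies tw(G) ≤ 3. Conversely, {3, 4, 9, 10} is a clique of size 4, and the vertices of any clique must share a bag in every tree decomposition; so some bag has ≥ 4 vertices and tw(G) ≥ 3. Hence tw(G) = 3 exactly.

Treewidth 3.
Bags: B1 = {1, 4, 5, 6}  B2 = {4, 5, 6, 8}  B3 = {0, 4, 5, 6}  B4 = {4, 6, 8, 9}  B5 = {4, 5, 6, 7}  B6 = {3, 4, 8, 9}  B7 = {2, 4, 8, 9}  B8 = {3, 4, 9, 10}
Tree: B1–B2, B1–B3, B2–B4, B1–B5, B4–B6, B6–B7, B6–B8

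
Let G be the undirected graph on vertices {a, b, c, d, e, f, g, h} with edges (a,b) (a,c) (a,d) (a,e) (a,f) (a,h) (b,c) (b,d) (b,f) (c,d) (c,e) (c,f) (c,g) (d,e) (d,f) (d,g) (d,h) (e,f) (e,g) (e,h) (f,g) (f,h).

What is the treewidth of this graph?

4

A width-4 tree decomposition is:
Bags: B1 = {c, d, e, f, g}  B2 = {a, c, d, e, f}  B3 = {a, b, c, d, f}  B4 = {a, d, e, f, h}
Tree: B1–B2, B2–B3, B2–B4
Each bag holds 5 vertices, so the decomposition has width 4, which upper-bounds the treewidth. For the lower bound, the 5 vertices {a, d, e, f, h} are pairwise adjacent, and any tree decomposition puts a clique entirely inside one bag — forcing width ≥ 4. The upper and lower bounds meet at 4, so that is the treewidth.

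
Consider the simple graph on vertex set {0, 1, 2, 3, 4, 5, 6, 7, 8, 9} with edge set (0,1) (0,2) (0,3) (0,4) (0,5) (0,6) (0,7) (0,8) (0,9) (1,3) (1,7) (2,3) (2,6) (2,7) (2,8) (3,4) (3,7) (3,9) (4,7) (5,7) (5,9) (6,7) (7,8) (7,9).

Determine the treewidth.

A width-3 tree decomposition is:
Bags: B1 = {0, 2, 3, 7}  B2 = {0, 2, 6, 7}  B3 = {0, 3, 4, 7}  B4 = {0, 2, 7, 8}  B5 = {0, 3, 7, 9}  B6 = {0, 1, 3, 7}  B7 = {0, 5, 7, 9}
Tree: B1–B2, B1–B3, B1–B4, B1–B5, B1–B6, B5–B7
Each bag holds 4 vertices, so the decomposition has width 3, which upper-bounds the treewidth. Conversely, {0, 2, 7, 8} is a clique of size 4, and the vertices of any clique must share a bag in every tree decomposition; so some bag has ≥ 4 vertices and tw(G) ≥ 3. The upper and lower bounds meet at 3, so that is the treewidth.

3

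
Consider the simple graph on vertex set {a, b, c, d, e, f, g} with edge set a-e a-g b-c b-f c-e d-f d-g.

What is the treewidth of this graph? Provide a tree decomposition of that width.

The largest bag has 3 vertices, giving width 2; this decomposition certifies tw(G) ≤ 2. The edges b–f–d–g–a–e–c–b form a cycle, so G is not a tree and its treewidth is at least 2. The upper and lower bounds meet at 2, so that is the treewidth.

Treewidth 2.
One such decomposition:
Bags: B1 = {b, d, f}  B2 = {b, d, g}  B3 = {a, b, g}  B4 = {a, b, e}  B5 = {b, c, e}
Tree: B1–B2, B2–B3, B3–B4, B4–B5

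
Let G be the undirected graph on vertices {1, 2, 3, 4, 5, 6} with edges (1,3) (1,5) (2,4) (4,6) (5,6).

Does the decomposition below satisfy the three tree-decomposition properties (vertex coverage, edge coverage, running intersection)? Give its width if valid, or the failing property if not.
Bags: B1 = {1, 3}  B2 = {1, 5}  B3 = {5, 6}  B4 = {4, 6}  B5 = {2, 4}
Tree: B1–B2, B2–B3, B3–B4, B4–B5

Vertex coverage: the bags together contain {1, 2, 3, 4, 5, 6}, the full vertex set. Edge coverage: each edge of G has both endpoints in at least one bag. Running intersection: for every vertex, the bags containing it form a connected subtree. All three properties hold, so this is a valid tree decomposition of width max|bag| − 1 = 1, and hence tw(G) ≤ 1.

Yes; width 1.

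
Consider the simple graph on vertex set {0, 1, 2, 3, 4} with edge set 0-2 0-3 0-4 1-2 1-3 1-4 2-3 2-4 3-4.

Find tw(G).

3

A width-3 tree decomposition is:
Bags: B1 = {0, 2, 3, 4}  B2 = {1, 2, 3, 4}
Tree: B1–B2
Every bag has size at most 4, so the width is 4 − 1 = 3 and tw(G) ≤ 3. For the lower bound, the 4 vertices {0, 2, 3, 4} are pairwise adjacent, and any tree decomposition puts a clique entirely inside one bag — forcing width ≥ 3. Therefore the treewidth is 3.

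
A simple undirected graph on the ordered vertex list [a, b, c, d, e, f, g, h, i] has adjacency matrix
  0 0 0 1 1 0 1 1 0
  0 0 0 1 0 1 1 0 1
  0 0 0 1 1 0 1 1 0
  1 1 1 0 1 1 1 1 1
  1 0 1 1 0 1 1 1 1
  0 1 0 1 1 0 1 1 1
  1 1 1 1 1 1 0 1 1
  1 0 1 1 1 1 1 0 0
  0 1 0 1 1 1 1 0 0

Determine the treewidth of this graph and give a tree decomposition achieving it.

Each bag holds 5 vertices, so the decomposition has width 4, which upper-bounds the treewidth. On the other hand G contains the 5-clique {d, e, f, g, h}. A clique must lie in a single bag of any decomposition, so no decomposition can have width below 4. Hence tw(G) = 4 exactly.

Treewidth 4.
One optimal decomposition is:
Bags: B1 = {d, e, f, g, h}  B2 = {d, e, f, g, i}  B3 = {b, d, f, g, i}  B4 = {c, d, e, g, h}  B5 = {a, d, e, g, h}
Tree: B1–B2, B2–B3, B1–B4, B4–B5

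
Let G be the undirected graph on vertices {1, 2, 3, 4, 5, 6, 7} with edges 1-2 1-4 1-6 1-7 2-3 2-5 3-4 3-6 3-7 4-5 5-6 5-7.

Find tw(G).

3

A width-3 tree decomposition is:
Bags: B1 = {1, 3, 5, 7}  B2 = {1, 3, 5, 6}  B3 = {1, 3, 4, 5}  B4 = {1, 2, 3, 5}
Tree: B1–B2, B2–B3, B3–B4
The largest bag has 4 vertices, giving width 3; this decomposition certifies tw(G) ≤ 3. For the lower bound: the 4 vertex sets {1,7}, {3,6}, {5}, {4} are disjoint, each induces a connected subgraph, and every pair is joined by at least one edge of G. Contracting each set to a single vertex therefore yields K_{4} as a minor, and since treewidth is minor-monotone, tw(G) ≥ tw(K_{4}) = 3. The upper and lower bounds meet at 3, so that is the treewidth.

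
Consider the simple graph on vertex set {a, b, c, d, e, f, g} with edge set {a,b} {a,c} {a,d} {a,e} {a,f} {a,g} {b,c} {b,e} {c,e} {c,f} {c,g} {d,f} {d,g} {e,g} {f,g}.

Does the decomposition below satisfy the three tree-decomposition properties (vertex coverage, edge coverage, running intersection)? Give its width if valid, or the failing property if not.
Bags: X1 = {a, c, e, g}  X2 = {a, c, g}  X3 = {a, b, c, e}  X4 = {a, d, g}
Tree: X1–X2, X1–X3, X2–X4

A tree decomposition must satisfy three properties: every vertex lies in some bag; for every edge, both endpoints lie together in some bag; and for every vertex, the bags containing it form a connected subtree. Here vertex f appears in no bag, so the decomposition is invalid.

No — vertex f appears in no bag.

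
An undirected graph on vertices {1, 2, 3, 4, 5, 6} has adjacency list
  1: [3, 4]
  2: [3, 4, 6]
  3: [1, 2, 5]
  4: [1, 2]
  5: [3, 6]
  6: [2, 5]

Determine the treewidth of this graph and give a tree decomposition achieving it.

Treewidth 2.
One such decomposition:
Bags: B1 = {1, 2, 4}  B2 = {1, 2, 3}  B3 = {2, 3, 6}  B4 = {3, 5, 6}
Tree: B1–B2, B2–B3, B3–B4

The largest bag has 3 vertices, giving width 2; this decomposition certifies tw(G) ≤ 2. Since 4–1–3–2–4 is a cycle in G, G is not acyclic. Forests are exactly the graphs of treewidth ≤ 1, so tw(G) ≥ 2. Therefore the treewidth is 2.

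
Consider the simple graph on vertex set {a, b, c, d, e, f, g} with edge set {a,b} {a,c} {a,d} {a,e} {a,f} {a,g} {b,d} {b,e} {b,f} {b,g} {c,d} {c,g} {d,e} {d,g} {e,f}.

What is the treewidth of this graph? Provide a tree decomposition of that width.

The largest bag has 4 vertices, giving width 3; this decomposition certifies tw(G) ≤ 3. For the lower bound, the 4 vertices {a, c, d, g} are pairwise adjacent, and any tree decomposition puts a clique entirely inside one bag — forcing width ≥ 3. Therefore the treewidth is 3.

Treewidth 3.
One such decomposition:
Bags: B1 = {a, b, d, e}  B2 = {a, b, d, g}  B3 = {a, b, e, f}  B4 = {a, c, d, g}
Tree: B1–B2, B1–B3, B2–B4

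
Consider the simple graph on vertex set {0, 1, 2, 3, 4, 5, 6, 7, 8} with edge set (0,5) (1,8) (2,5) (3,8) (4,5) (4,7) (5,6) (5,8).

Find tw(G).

A width-1 tree decomposition is:
Bags: B1 = {4, 5}  B2 = {0, 5}  B3 = {5, 8}  B4 = {1, 8}  B5 = {2, 5}  B6 = {4, 7}  B7 = {5, 6}  B8 = {3, 8}
Tree: B1–B2, B1–B3, B3–B4, B3–B5, B1–B6, B5–B7, B4–B8
Each bag holds 2 vertices, so the decomposition has width 1, which upper-bounds the treewidth. Since G has at least one edge (e.g. 4–5), it is not an edgeless graph, so tw(G) ≥ 1. The upper and lower bounds meet at 1, so that is the treewidth.

1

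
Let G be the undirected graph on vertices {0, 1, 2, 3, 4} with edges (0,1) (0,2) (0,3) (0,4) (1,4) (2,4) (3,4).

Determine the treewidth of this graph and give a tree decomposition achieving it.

Treewidth 2.
One such decomposition:
Bags: B1 = {0, 2, 4}  B2 = {0, 1, 4}  B3 = {0, 3, 4}
Tree: B1–B2, B1–B3

The largest bag has 3 vertices, giving width 2; this decomposition certifies tw(G) ≤ 2. Conversely, {0, 1, 4} is a clique of size 3, and the vertices of any clique must share a bag in every tree decomposition; so some bag has ≥ 3 vertices and tw(G) ≥ 2. Therefore the treewidth is 2.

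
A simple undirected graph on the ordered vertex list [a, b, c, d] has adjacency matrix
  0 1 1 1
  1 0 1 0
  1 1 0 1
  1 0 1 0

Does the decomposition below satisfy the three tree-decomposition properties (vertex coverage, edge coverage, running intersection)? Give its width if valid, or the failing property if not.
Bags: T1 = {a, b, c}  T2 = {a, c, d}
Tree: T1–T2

Checking the three conditions: (i) the bags cover all of {a, b, c, d}; (ii) for each edge, some bag contains both endpoints; (iii) the bags containing any fixed vertex form a subtree. All hold, so the decomposition is valid with width 3 − 1 = 2.

Yes; width 2.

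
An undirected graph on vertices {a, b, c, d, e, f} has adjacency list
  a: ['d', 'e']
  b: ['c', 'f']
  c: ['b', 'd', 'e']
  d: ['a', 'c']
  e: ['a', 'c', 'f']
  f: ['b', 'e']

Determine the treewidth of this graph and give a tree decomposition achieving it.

Treewidth 2.
One such decomposition:
Bags: B1 = {a, c, d}  B2 = {a, c, e}  B3 = {b, c, e}  B4 = {b, e, f}
Tree: B1–B2, B2–B3, B3–B4

The largest bag has 3 vertices, giving width 2; this decomposition certifies tw(G) ≤ 2. The edges d–a–e–c–d form a cycle, so G is not a tree and its treewidth is at least 2. Combining the bounds, tw(G) = 2.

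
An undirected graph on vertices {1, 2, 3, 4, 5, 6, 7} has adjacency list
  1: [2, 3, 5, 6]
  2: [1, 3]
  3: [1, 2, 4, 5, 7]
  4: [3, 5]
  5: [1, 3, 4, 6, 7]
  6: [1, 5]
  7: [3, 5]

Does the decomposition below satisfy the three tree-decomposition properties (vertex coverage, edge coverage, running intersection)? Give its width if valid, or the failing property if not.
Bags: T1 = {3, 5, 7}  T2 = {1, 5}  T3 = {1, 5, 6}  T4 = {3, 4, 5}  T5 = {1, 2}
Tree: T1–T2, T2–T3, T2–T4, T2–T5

No — edge (3,1) lies in no bag.

A tree decomposition must satisfy three properties: every vertex lies in some bag; for every edge, both endpoints lie together in some bag; and for every vertex, the bags containing it form a connected subtree. Here edge (3,1) lies in no bag, so the decomposition is invalid.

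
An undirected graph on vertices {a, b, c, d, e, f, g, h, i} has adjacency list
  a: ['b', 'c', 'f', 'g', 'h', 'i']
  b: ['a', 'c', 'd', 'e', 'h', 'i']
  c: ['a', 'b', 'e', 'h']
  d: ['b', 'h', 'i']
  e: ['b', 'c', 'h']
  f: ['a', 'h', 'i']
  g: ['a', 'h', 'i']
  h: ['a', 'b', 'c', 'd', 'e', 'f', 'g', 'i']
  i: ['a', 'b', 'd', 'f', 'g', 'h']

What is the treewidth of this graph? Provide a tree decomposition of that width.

Treewidth 3.
Bags: B1 = {a, b, h, i}  B2 = {b, d, h, i}  B3 = {a, g, h, i}  B4 = {a, b, c, h}  B5 = {a, f, h, i}  B6 = {b, c, e, h}
Tree: B1–B2, B1–B3, B1–B4, B3–B5, B4–B6

The largest bag has 4 vertices, giving width 3; this decomposition certifies tw(G) ≤ 3. For the lower bound, the 4 vertices {a, g, h, i} are pairwise adjacent, and any tree decomposition puts a clique entirely inside one bag — forcing width ≥ 3. The upper and lower bounds meet at 3, so that is the treewidth.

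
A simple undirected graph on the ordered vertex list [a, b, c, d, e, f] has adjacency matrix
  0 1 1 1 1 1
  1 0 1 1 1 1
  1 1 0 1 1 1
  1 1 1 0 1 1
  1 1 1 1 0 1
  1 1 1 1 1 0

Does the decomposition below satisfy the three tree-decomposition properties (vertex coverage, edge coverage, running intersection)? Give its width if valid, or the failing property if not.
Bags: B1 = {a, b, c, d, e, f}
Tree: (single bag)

Yes; width 5.

Every vertex of G appears in some bag (union = {a, b, c, d, e, f}); every edge is covered by a bag; and for each vertex v the set of bags containing v is connected in the bag tree. The decomposition is therefore valid. The largest bag has 6 vertices, so the width is 5.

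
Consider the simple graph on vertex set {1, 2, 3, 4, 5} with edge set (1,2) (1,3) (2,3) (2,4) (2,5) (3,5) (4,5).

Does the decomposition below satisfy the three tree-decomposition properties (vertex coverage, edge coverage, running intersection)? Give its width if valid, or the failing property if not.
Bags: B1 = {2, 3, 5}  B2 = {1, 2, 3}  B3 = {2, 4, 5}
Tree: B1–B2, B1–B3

Every vertex of G appears in some bag (union = {1, 2, 3, 4, 5}); every edge is covered by a bag; and for each vertex v the set of bags containing v is connected in the bag tree. The decomposition is therefore valid. The largest bag has 3 vertices, so the width is 2.

Yes; width 2.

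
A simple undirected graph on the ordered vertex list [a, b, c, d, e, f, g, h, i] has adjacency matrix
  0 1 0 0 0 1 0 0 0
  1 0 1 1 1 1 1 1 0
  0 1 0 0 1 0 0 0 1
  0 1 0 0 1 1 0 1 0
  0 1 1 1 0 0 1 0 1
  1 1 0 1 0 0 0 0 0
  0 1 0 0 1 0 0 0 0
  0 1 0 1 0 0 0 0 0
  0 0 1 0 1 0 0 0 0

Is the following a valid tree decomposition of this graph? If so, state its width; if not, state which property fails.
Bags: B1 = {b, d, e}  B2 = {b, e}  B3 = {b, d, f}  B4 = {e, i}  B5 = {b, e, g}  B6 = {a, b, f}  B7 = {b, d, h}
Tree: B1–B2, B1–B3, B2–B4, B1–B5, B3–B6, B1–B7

No — vertex c appears in no bag.

A tree decomposition must satisfy three properties: every vertex lies in some bag; for every edge, both endpoints lie together in some bag; and for every vertex, the bags containing it form a connected subtree. Here vertex c appears in no bag, so the decomposition is invalid.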